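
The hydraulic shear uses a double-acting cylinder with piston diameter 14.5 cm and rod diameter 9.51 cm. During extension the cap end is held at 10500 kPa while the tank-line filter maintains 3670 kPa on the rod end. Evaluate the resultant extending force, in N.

Cap-side area A_cap = π/4 × (14.5 cm)² = 165.1 cm^2
Rod-side annular area A_ann = π/4 × (14.5² − 9.51²) = 94.10 cm^2
Net thrust = P_cap·A_cap − P_rod·A_ann = 1.734e5 N − 34530 N

F ≈ 1.39e5 N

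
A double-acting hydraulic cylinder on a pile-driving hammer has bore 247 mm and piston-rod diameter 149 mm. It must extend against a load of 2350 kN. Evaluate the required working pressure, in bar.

P ≈ 490 bar

Cap-side area A_cap = π/4 × (247 mm)² = 47920 mm^2
P = F / A = 2350 kN / A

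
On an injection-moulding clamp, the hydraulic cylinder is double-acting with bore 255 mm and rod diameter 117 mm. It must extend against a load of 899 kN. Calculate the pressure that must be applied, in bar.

P ≈ 176 bar

Cap-side area A_cap = π/4 × (255 mm)² = 51070 mm^2
P = F / A = 899 kN / A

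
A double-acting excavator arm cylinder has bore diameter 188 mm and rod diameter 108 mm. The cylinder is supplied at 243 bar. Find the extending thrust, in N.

F ≈ 6.75e5 N

Cap-side area A_cap = π/4 × (188 mm)² = 27760 mm^2
F = P × A_cap = 243 bar × A_cap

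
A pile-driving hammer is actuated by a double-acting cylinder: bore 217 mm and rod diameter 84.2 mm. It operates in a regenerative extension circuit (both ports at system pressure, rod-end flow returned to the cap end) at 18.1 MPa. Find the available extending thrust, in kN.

With equal pressure on both faces, forces on the annular region cancel; the net push is pressure × rod cross-section.
Rod cross-section A_rod = π/4 × (84.2 mm)² = 5568 mm^2
F = P × A_rod

F ≈ 101 kN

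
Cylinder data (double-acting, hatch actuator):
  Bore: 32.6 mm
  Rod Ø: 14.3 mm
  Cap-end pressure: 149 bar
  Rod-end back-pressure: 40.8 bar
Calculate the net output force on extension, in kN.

F ≈ 9.69 kN

Cap-side area A_cap = π/4 × (32.6 mm)² = 834.7 mm^2
Rod-side annular area A_ann = π/4 × (32.6² − 14.3²) = 674.1 mm^2
Net thrust = P_cap·A_cap − P_rod·A_ann = 12.44 kN − 2.750 kN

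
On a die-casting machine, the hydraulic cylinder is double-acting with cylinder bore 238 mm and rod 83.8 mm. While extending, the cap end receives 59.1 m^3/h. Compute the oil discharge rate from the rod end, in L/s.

Q_out ≈ 14.4 L/s

Cap-side area A_cap = π/4 × (238 mm)² = 44490 mm^2
Rod-side annular area A_ann = π/4 × (238² − 83.8²) = 38970 mm^2
Piston speed v = Q_in/A_cap; rod-end outflow Q_out = v × A_ann = Q_in × A_ann/A_cap.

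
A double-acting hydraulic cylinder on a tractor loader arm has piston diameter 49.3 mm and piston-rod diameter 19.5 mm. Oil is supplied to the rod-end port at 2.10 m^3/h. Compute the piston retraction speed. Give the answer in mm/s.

Rod-side annular area A_ann = π/4 × (49.3² − 19.5²) = 1610 mm^2
Flow into the rod-end port fills the annular volume.
v = Q / A

v ≈ 362 mm/s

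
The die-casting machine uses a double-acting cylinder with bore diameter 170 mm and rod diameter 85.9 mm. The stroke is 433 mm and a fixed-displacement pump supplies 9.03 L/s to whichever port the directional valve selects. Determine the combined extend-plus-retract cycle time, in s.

t ≈ 1.90 s

Cap-side area A_cap = π/4 × (170 mm)² = 22700 mm^2
Rod-side annular area A_ann = π/4 × (170² − 85.9²) = 16900 mm^2
t_ext = A_cap·L/Q = 1.088 s
t_ret = A_ann·L/Q = 0.8105 s
t_cycle = t_ext + t_ret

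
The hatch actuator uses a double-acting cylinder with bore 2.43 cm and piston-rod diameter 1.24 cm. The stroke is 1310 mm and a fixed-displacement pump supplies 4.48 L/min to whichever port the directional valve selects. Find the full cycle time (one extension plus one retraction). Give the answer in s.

Cap-side area A_cap = π/4 × (2.43 cm)² = 4.638 cm^2
Rod-side annular area A_ann = π/4 × (2.43² − 1.24²) = 3.430 cm^2
t_ext = A_cap·L/Q = 8.137 s
t_ret = A_ann·L/Q = 6.018 s
t_cycle = t_ext + t_ret

t ≈ 14.2 s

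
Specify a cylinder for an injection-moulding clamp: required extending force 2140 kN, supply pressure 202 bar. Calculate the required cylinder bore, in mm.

D ≈ 367 mm

Extension force acts on the full piston face: F = P × (π/4)D².
D = √(4F / (πP)) = √(4 × 2140 kN / (π × 202 bar))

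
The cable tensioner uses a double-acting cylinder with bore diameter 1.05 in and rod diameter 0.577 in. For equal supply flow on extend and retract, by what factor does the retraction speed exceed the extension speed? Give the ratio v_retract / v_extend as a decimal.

v_ret/v_ext ≈ 1.43

Cap-side area A_cap = π/4 × (1.05 in)² = 0.8659 in^2
Rod-side annular area A_ann = π/4 × (1.05² − 0.577²) = 0.6044 in^2
For equal Q, v ∝ 1/A, so v_ret/v_ext = A_cap/A_ann.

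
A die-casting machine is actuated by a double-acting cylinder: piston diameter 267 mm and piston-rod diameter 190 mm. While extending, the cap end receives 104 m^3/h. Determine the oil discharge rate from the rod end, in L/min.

Cap-side area A_cap = π/4 × (267 mm)² = 55990 mm^2
Rod-side annular area A_ann = π/4 × (267² − 190²) = 27640 mm^2
Piston speed v = Q_in/A_cap; rod-end outflow Q_out = v × A_ann = Q_in × A_ann/A_cap.

Q_out ≈ 856 L/min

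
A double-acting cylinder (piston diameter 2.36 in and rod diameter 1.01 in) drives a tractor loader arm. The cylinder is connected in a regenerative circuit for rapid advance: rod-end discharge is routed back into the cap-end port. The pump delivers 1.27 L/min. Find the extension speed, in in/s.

In regeneration the rod-end outflow joins the pump flow into the cap end, so the net volume the pump must supply per unit advance equals the rod cross-section area.
Rod cross-section A_rod = π/4 × (1.01 in)² = 0.8012 in^2
v = Q_pump / A_rod

v ≈ 1.61 in/s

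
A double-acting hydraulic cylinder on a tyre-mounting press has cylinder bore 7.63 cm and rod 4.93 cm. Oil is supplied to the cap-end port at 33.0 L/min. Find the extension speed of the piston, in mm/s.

Cap-side area A_cap = π/4 × (7.63 cm)² = 45.72 cm^2
v = Q / A

v ≈ 120 mm/s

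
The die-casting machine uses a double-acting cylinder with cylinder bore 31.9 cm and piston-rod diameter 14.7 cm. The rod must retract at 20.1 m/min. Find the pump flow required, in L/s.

Q ≈ 21.1 L/s

Rod-side annular area A_ann = π/4 × (31.9² − 14.7²) = 629.5 cm^2
Q = A × v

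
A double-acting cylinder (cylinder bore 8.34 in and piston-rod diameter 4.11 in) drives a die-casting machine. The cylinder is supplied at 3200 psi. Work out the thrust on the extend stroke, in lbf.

Cap-side area A_cap = π/4 × (8.34 in)² = 54.63 in^2
F = P × A_cap = 3200 psi × A_cap

F ≈ 1.75e5 lbf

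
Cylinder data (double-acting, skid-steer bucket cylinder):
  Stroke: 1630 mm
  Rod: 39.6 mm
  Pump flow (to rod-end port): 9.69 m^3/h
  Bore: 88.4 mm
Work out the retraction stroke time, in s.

Rod-side annular area A_ann = π/4 × (88.4² − 39.6²) = 4906 mm^2
Swept volume V = A × L; t = V / Q = A·L / Q

t ≈ 2.97 s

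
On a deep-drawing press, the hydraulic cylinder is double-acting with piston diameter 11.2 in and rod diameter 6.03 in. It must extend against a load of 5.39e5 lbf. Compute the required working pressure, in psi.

Cap-side area A_cap = π/4 × (11.2 in)² = 98.52 in^2
P = F / A = 5.39e5 lbf / A

P ≈ 5470 psi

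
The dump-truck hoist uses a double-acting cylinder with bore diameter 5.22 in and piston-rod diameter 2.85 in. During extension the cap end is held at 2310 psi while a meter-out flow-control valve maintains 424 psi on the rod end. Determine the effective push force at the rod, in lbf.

F ≈ 43100 lbf

Cap-side area A_cap = π/4 × (5.22 in)² = 21.40 in^2
Rod-side annular area A_ann = π/4 × (5.22² − 2.85²) = 15.02 in^2
Net thrust = P_cap·A_cap − P_rod·A_ann = 49440 lbf − 6369 lbf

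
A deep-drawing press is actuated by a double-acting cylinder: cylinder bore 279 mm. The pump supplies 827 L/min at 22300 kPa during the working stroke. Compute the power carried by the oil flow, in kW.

W ≈ 307 kW

Hydraulic power = P × Q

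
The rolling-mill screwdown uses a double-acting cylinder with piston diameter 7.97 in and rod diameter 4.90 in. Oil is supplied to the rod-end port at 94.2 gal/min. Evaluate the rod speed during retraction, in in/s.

v ≈ 11.7 in/s

Rod-side annular area A_ann = π/4 × (7.97² − 4.90²) = 31.03 in^2
Flow into the rod-end port fills the annular volume.
v = Q / A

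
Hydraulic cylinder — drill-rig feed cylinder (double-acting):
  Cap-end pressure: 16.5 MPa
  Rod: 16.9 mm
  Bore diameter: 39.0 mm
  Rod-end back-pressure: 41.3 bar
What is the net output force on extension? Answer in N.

Cap-side area A_cap = π/4 × (39.0 mm)² = 1195 mm^2
Rod-side annular area A_ann = π/4 × (39.0² − 16.9²) = 970.3 mm^2
Net thrust = P_cap·A_cap − P_rod·A_ann = 19710 N − 4007 N

F ≈ 15700 N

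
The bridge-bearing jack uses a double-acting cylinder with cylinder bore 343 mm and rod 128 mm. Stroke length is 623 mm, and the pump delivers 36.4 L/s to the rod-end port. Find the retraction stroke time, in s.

t ≈ 1.36 s

Rod-side annular area A_ann = π/4 × (343² − 128²) = 79530 mm^2
Swept volume V = A × L; t = V / Q = A·L / Q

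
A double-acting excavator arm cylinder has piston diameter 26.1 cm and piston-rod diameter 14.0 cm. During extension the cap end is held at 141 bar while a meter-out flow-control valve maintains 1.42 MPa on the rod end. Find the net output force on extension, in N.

F ≈ 7.00e5 N

Cap-side area A_cap = π/4 × (26.1 cm)² = 535.0 cm^2
Rod-side annular area A_ann = π/4 × (26.1² − 14.0²) = 381.1 cm^2
Net thrust = P_cap·A_cap − P_rod·A_ann = 7.544e5 N − 54110 N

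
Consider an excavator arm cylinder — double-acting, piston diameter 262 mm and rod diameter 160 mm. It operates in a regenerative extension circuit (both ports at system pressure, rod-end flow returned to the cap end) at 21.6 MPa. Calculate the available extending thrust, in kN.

F ≈ 434 kN

With equal pressure on both faces, forces on the annular region cancel; the net push is pressure × rod cross-section.
Rod cross-section A_rod = π/4 × (160 mm)² = 20110 mm^2
F = P × A_rod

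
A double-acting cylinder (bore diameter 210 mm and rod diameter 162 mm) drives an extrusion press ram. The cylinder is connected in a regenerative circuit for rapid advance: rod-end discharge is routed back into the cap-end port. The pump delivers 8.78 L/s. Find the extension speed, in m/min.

In regeneration the rod-end outflow joins the pump flow into the cap end, so the net volume the pump must supply per unit advance equals the rod cross-section area.
Rod cross-section A_rod = π/4 × (162 mm)² = 20610 mm^2
v = Q_pump / A_rod

v ≈ 25.6 m/min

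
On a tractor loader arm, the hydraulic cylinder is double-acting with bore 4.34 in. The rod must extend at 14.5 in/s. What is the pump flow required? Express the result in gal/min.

Cap-side area A_cap = π/4 × (4.34 in)² = 14.79 in^2
Q = A × v

Q ≈ 55.7 gal/min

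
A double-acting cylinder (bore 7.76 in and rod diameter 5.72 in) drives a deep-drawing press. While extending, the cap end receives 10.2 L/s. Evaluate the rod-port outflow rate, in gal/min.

Q_out ≈ 73.8 gal/min

Cap-side area A_cap = π/4 × (7.76 in)² = 47.29 in^2
Rod-side annular area A_ann = π/4 × (7.76² − 5.72²) = 21.60 in^2
Piston speed v = Q_in/A_cap; rod-end outflow Q_out = v × A_ann = Q_in × A_ann/A_cap.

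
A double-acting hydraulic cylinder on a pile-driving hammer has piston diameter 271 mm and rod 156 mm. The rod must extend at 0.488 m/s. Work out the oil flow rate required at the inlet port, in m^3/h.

Cap-side area A_cap = π/4 × (271 mm)² = 57680 mm^2
Q = A × v

Q ≈ 101 m^3/h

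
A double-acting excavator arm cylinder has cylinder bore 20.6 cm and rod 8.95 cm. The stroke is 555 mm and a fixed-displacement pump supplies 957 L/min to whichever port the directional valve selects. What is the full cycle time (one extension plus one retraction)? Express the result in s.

t ≈ 2.10 s

Cap-side area A_cap = π/4 × (20.6 cm)² = 333.3 cm^2
Rod-side annular area A_ann = π/4 × (20.6² − 8.95²) = 270.4 cm^2
t_ext = A_cap·L/Q = 1.160 s
t_ret = A_ann·L/Q = 0.9408 s
t_cycle = t_ext + t_ret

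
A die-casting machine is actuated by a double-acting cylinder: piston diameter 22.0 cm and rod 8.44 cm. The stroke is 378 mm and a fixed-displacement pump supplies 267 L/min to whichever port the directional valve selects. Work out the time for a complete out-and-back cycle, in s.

t ≈ 5.98 s

Cap-side area A_cap = π/4 × (22.0 cm)² = 380.1 cm^2
Rod-side annular area A_ann = π/4 × (22.0² − 8.44²) = 324.2 cm^2
t_ext = A_cap·L/Q = 3.229 s
t_ret = A_ann·L/Q = 2.754 s
t_cycle = t_ext + t_ret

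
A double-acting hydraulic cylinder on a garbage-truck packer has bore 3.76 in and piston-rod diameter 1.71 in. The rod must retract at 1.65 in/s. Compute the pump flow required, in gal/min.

Q ≈ 3.77 gal/min

Rod-side annular area A_ann = π/4 × (3.76² − 1.71²) = 8.807 in^2
Q = A × v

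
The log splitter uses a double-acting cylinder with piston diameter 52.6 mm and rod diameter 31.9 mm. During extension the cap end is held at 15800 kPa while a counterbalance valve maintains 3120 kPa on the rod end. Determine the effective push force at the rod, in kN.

F ≈ 30.0 kN

Cap-side area A_cap = π/4 × (52.6 mm)² = 2173 mm^2
Rod-side annular area A_ann = π/4 × (52.6² − 31.9²) = 1374 mm^2
Net thrust = P_cap·A_cap − P_rod·A_ann = 34.33 kN − 4.286 kN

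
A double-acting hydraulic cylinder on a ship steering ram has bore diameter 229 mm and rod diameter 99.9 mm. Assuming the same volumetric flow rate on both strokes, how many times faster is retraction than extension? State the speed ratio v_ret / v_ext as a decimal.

v_ret/v_ext ≈ 1.24

Cap-side area A_cap = π/4 × (229 mm)² = 41190 mm^2
Rod-side annular area A_ann = π/4 × (229² − 99.9²) = 33350 mm^2
For equal Q, v ∝ 1/A, so v_ret/v_ext = A_cap/A_ann.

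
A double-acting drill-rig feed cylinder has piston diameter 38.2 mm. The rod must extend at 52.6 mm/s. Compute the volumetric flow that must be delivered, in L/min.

Cap-side area A_cap = π/4 × (38.2 mm)² = 1146 mm^2
Q = A × v

Q ≈ 3.62 L/min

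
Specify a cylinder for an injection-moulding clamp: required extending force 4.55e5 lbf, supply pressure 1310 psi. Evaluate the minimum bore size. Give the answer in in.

Extension force acts on the full piston face: F = P × (π/4)D².
D = √(4F / (πP)) = √(4 × 4.55e5 lbf / (π × 1310 psi))

D ≈ 21.0 in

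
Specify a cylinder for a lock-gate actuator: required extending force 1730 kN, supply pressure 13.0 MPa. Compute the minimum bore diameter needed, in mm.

Extension force acts on the full piston face: F = P × (π/4)D².
D = √(4F / (πP)) = √(4 × 1730 kN / (π × 13.0 MPa))

D ≈ 412 mm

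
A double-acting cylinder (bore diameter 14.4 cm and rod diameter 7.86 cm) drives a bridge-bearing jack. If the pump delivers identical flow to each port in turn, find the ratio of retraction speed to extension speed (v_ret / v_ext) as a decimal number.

v_ret/v_ext ≈ 1.42

Cap-side area A_cap = π/4 × (14.4 cm)² = 162.9 cm^2
Rod-side annular area A_ann = π/4 × (14.4² − 7.86²) = 114.3 cm^2
For equal Q, v ∝ 1/A, so v_ret/v_ext = A_cap/A_ann.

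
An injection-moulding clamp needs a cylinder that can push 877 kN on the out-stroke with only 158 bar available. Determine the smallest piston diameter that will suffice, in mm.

Extension force acts on the full piston face: F = P × (π/4)D².
D = √(4F / (πP)) = √(4 × 877 kN / (π × 158 bar))

D ≈ 266 mm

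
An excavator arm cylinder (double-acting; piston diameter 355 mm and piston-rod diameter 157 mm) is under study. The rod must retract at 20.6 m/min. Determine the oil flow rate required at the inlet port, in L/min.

Rod-side annular area A_ann = π/4 × (355² − 157²) = 79620 mm^2
Q = A × v

Q ≈ 1640 L/min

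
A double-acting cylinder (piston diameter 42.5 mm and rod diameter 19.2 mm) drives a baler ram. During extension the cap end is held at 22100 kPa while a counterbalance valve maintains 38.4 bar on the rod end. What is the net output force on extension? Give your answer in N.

Cap-side area A_cap = π/4 × (42.5 mm)² = 1419 mm^2
Rod-side annular area A_ann = π/4 × (42.5² − 19.2²) = 1129 mm^2
Net thrust = P_cap·A_cap − P_rod·A_ann = 31350 N − 4336 N

F ≈ 27000 N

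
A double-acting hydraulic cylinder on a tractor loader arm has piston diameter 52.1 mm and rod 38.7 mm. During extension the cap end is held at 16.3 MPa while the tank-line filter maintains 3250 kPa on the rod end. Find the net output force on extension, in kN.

Cap-side area A_cap = π/4 × (52.1 mm)² = 2132 mm^2
Rod-side annular area A_ann = π/4 × (52.1² − 38.7²) = 955.6 mm^2
Net thrust = P_cap·A_cap − P_rod·A_ann = 34.75 kN − 3.106 kN

F ≈ 31.6 kN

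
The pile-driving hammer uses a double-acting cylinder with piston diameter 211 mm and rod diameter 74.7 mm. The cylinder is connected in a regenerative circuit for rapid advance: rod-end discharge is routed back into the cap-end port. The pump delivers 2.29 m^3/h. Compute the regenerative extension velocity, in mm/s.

v ≈ 145 mm/s

In regeneration the rod-end outflow joins the pump flow into the cap end, so the net volume the pump must supply per unit advance equals the rod cross-section area.
Rod cross-section A_rod = π/4 × (74.7 mm)² = 4383 mm^2
v = Q_pump / A_rod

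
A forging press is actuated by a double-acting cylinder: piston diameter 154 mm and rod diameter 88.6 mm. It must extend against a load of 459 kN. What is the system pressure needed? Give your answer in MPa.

P ≈ 24.6 MPa

Cap-side area A_cap = π/4 × (154 mm)² = 18630 mm^2
P = F / A = 459 kN / A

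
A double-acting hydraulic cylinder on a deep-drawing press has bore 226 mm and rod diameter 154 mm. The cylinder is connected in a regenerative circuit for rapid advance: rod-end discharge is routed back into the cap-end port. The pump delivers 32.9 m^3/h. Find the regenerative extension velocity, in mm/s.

v ≈ 491 mm/s

In regeneration the rod-end outflow joins the pump flow into the cap end, so the net volume the pump must supply per unit advance equals the rod cross-section area.
Rod cross-section A_rod = π/4 × (154 mm)² = 18630 mm^2
v = Q_pump / A_rod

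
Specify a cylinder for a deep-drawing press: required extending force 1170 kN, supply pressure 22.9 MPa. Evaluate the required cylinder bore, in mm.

D ≈ 255 mm

Extension force acts on the full piston face: F = P × (π/4)D².
D = √(4F / (πP)) = √(4 × 1170 kN / (π × 22.9 MPa))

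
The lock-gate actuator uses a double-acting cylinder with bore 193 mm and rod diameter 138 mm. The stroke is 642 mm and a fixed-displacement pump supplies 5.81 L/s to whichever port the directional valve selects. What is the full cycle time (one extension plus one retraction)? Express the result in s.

t ≈ 4.81 s

Cap-side area A_cap = π/4 × (193 mm)² = 29260 mm^2
Rod-side annular area A_ann = π/4 × (193² − 138²) = 14300 mm^2
t_ext = A_cap·L/Q = 3.233 s
t_ret = A_ann·L/Q = 1.580 s
t_cycle = t_ext + t_ret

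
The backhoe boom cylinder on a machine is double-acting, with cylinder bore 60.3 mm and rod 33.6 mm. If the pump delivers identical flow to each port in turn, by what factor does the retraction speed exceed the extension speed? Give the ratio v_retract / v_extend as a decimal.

v_ret/v_ext ≈ 1.45

Cap-side area A_cap = π/4 × (60.3 mm)² = 2856 mm^2
Rod-side annular area A_ann = π/4 × (60.3² − 33.6²) = 1969 mm^2
For equal Q, v ∝ 1/A, so v_ret/v_ext = A_cap/A_ann.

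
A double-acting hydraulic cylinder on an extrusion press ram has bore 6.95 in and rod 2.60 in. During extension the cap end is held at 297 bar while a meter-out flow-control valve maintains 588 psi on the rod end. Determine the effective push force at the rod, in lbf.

Cap-side area A_cap = π/4 × (6.95 in)² = 37.94 in^2
Rod-side annular area A_ann = π/4 × (6.95² − 2.60²) = 32.63 in^2
Net thrust = P_cap·A_cap − P_rod·A_ann = 1.634e5 lbf − 19180 lbf

F ≈ 1.44e5 lbf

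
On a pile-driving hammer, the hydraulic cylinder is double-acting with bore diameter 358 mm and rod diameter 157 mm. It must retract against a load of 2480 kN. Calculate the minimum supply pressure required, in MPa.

Rod-side annular area A_ann = π/4 × (358² − 157²) = 81300 mm^2
Retraction: pressure acts on the annular area.
P = F / A = 2480 kN / A

P ≈ 30.5 MPa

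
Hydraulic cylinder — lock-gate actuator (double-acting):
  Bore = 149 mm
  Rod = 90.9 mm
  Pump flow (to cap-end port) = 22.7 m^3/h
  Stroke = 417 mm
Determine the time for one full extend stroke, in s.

t ≈ 1.15 s

Cap-side area A_cap = π/4 × (149 mm)² = 17440 mm^2
Swept volume V = A × L; t = V / Q = A·L / Q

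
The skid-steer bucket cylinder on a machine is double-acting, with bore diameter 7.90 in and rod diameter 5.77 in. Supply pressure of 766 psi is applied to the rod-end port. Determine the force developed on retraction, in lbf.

F ≈ 17500 lbf

Rod-side annular area A_ann = π/4 × (7.90² − 5.77²) = 22.87 in^2
On retraction the pressure acts on the annular area (bore minus rod).
F = P × A_ann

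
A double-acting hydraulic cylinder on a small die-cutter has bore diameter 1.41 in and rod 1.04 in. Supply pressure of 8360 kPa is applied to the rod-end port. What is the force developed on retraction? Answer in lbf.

F ≈ 863 lbf

Rod-side annular area A_ann = π/4 × (1.41² − 1.04²) = 0.7120 in^2
On retraction the pressure acts on the annular area (bore minus rod).
F = P × A_ann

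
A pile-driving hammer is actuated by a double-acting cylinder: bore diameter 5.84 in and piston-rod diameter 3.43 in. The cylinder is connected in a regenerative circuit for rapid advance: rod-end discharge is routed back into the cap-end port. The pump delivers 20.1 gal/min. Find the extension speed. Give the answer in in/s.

In regeneration the rod-end outflow joins the pump flow into the cap end, so the net volume the pump must supply per unit advance equals the rod cross-section area.
Rod cross-section A_rod = π/4 × (3.43 in)² = 9.240 in^2
v = Q_pump / A_rod

v ≈ 8.37 in/s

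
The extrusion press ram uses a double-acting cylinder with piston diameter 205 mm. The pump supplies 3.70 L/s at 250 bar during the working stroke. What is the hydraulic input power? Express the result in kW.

Hydraulic power = P × Q

W ≈ 92.5 kW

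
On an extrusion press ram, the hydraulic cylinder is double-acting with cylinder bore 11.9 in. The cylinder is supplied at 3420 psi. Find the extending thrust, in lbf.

Cap-side area A_cap = π/4 × (11.9 in)² = 111.2 in^2
F = P × A_cap = 3420 psi × A_cap

F ≈ 3.80e5 lbf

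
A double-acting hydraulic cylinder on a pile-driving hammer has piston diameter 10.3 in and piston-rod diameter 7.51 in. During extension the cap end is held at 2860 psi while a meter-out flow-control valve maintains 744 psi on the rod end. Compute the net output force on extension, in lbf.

F ≈ 2.09e5 lbf

Cap-side area A_cap = π/4 × (10.3 in)² = 83.32 in^2
Rod-side annular area A_ann = π/4 × (10.3² − 7.51²) = 39.03 in^2
Net thrust = P_cap·A_cap − P_rod·A_ann = 2.383e5 lbf − 29040 lbf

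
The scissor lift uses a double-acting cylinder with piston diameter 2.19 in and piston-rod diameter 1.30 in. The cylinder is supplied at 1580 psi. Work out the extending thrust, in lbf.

F ≈ 5950 lbf

Cap-side area A_cap = π/4 × (2.19 in)² = 3.767 in^2
F = P × A_cap = 1580 psi × A_cap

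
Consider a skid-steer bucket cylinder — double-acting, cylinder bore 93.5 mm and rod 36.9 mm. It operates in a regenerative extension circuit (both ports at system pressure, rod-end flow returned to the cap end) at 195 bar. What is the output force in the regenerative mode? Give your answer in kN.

F ≈ 20.9 kN

With equal pressure on both faces, forces on the annular region cancel; the net push is pressure × rod cross-section.
Rod cross-section A_rod = π/4 × (36.9 mm)² = 1069 mm^2
F = P × A_rod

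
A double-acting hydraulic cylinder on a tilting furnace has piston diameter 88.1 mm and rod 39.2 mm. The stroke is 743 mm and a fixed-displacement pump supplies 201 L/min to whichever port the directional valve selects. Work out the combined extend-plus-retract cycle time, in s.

t ≈ 2.44 s

Cap-side area A_cap = π/4 × (88.1 mm)² = 6096 mm^2
Rod-side annular area A_ann = π/4 × (88.1² − 39.2²) = 4889 mm^2
t_ext = A_cap·L/Q = 1.352 s
t_ret = A_ann·L/Q = 1.084 s
t_cycle = t_ext + t_ret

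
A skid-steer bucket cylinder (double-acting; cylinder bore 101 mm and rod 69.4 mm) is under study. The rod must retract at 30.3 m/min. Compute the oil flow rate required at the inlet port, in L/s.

Rod-side annular area A_ann = π/4 × (101² − 69.4²) = 4229 mm^2
Q = A × v

Q ≈ 2.14 L/s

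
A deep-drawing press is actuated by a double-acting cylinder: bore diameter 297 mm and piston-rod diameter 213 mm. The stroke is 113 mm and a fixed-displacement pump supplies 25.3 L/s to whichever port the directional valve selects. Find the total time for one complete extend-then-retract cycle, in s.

Cap-side area A_cap = π/4 × (297 mm)² = 69280 mm^2
Rod-side annular area A_ann = π/4 × (297² − 213²) = 33650 mm^2
t_ext = A_cap·L/Q = 0.3094 s
t_ret = A_ann·L/Q = 0.1503 s
t_cycle = t_ext + t_ret

t ≈ 0.460 s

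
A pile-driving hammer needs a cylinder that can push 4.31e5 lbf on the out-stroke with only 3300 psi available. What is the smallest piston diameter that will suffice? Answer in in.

Extension force acts on the full piston face: F = P × (π/4)D².
D = √(4F / (πP)) = √(4 × 4.31e5 lbf / (π × 3300 psi))

D ≈ 12.9 in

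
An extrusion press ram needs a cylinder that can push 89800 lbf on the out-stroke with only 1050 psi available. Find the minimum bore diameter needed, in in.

D ≈ 10.4 in

Extension force acts on the full piston face: F = P × (π/4)D².
D = √(4F / (πP)) = √(4 × 89800 lbf / (π × 1050 psi))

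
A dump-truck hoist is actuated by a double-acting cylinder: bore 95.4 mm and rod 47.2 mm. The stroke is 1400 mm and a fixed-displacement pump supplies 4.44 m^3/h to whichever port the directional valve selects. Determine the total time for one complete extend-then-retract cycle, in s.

t ≈ 14.2 s

Cap-side area A_cap = π/4 × (95.4 mm)² = 7148 mm^2
Rod-side annular area A_ann = π/4 × (95.4² − 47.2²) = 5398 mm^2
t_ext = A_cap·L/Q = 8.114 s
t_ret = A_ann·L/Q = 6.128 s
t_cycle = t_ext + t_ret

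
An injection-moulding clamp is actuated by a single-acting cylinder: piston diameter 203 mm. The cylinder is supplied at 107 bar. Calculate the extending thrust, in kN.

Cap-side area A_cap = π/4 × (203 mm)² = 32370 mm^2
F = P × A_cap = 107 bar × A_cap

F ≈ 346 kN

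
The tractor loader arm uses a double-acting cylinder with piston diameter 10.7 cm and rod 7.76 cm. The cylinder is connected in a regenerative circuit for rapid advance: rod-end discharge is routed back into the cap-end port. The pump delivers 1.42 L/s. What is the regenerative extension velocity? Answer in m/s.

In regeneration the rod-end outflow joins the pump flow into the cap end, so the net volume the pump must supply per unit advance equals the rod cross-section area.
Rod cross-section A_rod = π/4 × (7.76 cm)² = 47.29 cm^2
v = Q_pump / A_rod

v ≈ 0.300 m/s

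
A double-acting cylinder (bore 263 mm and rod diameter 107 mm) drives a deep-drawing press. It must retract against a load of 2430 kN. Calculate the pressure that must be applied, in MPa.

P ≈ 53.6 MPa

Rod-side annular area A_ann = π/4 × (263² − 107²) = 45330 mm^2
Retraction: pressure acts on the annular area.
P = F / A = 2430 kN / A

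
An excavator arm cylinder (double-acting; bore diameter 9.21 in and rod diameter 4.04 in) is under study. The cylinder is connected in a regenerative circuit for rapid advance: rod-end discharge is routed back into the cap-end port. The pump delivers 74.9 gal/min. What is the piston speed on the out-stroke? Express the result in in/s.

In regeneration the rod-end outflow joins the pump flow into the cap end, so the net volume the pump must supply per unit advance equals the rod cross-section area.
Rod cross-section A_rod = π/4 × (4.04 in)² = 12.82 in^2
v = Q_pump / A_rod

v ≈ 22.5 in/s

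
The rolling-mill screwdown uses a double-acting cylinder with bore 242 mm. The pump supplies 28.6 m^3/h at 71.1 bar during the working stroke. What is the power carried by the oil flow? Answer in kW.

Hydraulic power = P × Q

W ≈ 56.5 kW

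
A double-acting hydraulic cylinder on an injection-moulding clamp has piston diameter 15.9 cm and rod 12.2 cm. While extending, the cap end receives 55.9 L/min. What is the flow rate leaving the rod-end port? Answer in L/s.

Cap-side area A_cap = π/4 × (15.9 cm)² = 198.6 cm^2
Rod-side annular area A_ann = π/4 × (15.9² − 12.2²) = 81.66 cm^2
Piston speed v = Q_in/A_cap; rod-end outflow Q_out = v × A_ann = Q_in × A_ann/A_cap.

Q_out ≈ 0.383 L/s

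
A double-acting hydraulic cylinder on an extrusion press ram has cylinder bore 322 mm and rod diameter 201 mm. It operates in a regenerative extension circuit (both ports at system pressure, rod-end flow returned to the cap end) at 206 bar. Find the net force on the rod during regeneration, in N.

With equal pressure on both faces, forces on the annular region cancel; the net push is pressure × rod cross-section.
Rod cross-section A_rod = π/4 × (201 mm)² = 31730 mm^2
F = P × A_rod

F ≈ 6.54e5 N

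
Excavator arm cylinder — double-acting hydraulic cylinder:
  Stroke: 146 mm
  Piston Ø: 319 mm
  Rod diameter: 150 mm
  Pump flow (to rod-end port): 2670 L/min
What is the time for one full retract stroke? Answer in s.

t ≈ 0.204 s

Rod-side annular area A_ann = π/4 × (319² − 150²) = 62250 mm^2
Swept volume V = A × L; t = V / Q = A·L / Q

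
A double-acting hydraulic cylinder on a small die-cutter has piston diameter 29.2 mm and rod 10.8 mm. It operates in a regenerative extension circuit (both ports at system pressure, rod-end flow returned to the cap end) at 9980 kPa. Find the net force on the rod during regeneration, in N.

F ≈ 914 N

With equal pressure on both faces, forces on the annular region cancel; the net push is pressure × rod cross-section.
Rod cross-section A_rod = π/4 × (10.8 mm)² = 91.61 mm^2
F = P × A_rod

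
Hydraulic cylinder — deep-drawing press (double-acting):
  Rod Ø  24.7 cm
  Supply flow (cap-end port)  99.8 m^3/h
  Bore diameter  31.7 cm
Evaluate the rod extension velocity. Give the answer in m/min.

v ≈ 21.1 m/min

Cap-side area A_cap = π/4 × (31.7 cm)² = 789.2 cm^2
v = Q / A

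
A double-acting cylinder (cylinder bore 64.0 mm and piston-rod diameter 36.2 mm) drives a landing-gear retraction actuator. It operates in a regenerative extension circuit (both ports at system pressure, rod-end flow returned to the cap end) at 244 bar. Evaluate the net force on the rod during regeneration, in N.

With equal pressure on both faces, forces on the annular region cancel; the net push is pressure × rod cross-section.
Rod cross-section A_rod = π/4 × (36.2 mm)² = 1029 mm^2
F = P × A_rod

F ≈ 25100 N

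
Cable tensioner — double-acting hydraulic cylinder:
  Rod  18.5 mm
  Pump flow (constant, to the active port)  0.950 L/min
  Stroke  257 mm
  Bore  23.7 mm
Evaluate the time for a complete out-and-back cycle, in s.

t ≈ 9.96 s

Cap-side area A_cap = π/4 × (23.7 mm)² = 441.2 mm^2
Rod-side annular area A_ann = π/4 × (23.7² − 18.5²) = 172.3 mm^2
t_ext = A_cap·L/Q = 7.161 s
t_ret = A_ann·L/Q = 2.797 s
t_cycle = t_ext + t_ret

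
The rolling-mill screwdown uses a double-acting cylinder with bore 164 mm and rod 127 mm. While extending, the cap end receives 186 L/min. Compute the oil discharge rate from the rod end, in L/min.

Cap-side area A_cap = π/4 × (164 mm)² = 21120 mm^2
Rod-side annular area A_ann = π/4 × (164² − 127²) = 8456 mm^2
Piston speed v = Q_in/A_cap; rod-end outflow Q_out = v × A_ann = Q_in × A_ann/A_cap.

Q_out ≈ 74.5 L/min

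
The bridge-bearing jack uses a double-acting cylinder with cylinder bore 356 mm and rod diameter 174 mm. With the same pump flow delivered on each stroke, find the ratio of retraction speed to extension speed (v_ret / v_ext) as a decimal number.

Cap-side area A_cap = π/4 × (356 mm)² = 99540 mm^2
Rod-side annular area A_ann = π/4 × (356² − 174²) = 75760 mm^2
For equal Q, v ∝ 1/A, so v_ret/v_ext = A_cap/A_ann.

v_ret/v_ext ≈ 1.31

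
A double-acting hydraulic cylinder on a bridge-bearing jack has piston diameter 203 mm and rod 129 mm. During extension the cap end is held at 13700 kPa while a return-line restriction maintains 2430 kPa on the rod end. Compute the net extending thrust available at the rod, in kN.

F ≈ 397 kN

Cap-side area A_cap = π/4 × (203 mm)² = 32370 mm^2
Rod-side annular area A_ann = π/4 × (203² − 129²) = 19300 mm^2
Net thrust = P_cap·A_cap − P_rod·A_ann = 443.4 kN − 46.89 kN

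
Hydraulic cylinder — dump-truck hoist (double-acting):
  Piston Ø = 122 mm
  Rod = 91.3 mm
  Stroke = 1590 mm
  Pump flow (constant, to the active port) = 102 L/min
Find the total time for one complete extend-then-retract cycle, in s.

t ≈ 15.7 s

Cap-side area A_cap = π/4 × (122 mm)² = 11690 mm^2
Rod-side annular area A_ann = π/4 × (122² − 91.3²) = 5143 mm^2
t_ext = A_cap·L/Q = 10.93 s
t_ret = A_ann·L/Q = 4.810 s
t_cycle = t_ext + t_ret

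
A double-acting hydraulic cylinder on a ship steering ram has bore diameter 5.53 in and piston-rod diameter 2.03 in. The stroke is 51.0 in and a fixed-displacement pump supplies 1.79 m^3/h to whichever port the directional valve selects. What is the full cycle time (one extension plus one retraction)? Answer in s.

t ≈ 75.3 s

Cap-side area A_cap = π/4 × (5.53 in)² = 24.02 in^2
Rod-side annular area A_ann = π/4 × (5.53² − 2.03²) = 20.78 in^2
t_ext = A_cap·L/Q = 40.37 s
t_ret = A_ann·L/Q = 34.93 s
t_cycle = t_ext + t_ret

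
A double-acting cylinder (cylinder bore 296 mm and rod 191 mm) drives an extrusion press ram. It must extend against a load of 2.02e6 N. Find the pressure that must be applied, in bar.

Cap-side area A_cap = π/4 × (296 mm)² = 68810 mm^2
P = F / A = 2.02e6 N / A

P ≈ 294 bar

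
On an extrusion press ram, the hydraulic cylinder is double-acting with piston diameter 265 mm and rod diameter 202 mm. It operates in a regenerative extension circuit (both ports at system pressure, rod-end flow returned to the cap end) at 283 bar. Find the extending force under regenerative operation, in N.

With equal pressure on both faces, forces on the annular region cancel; the net push is pressure × rod cross-section.
Rod cross-section A_rod = π/4 × (202 mm)² = 32050 mm^2
F = P × A_rod

F ≈ 9.07e5 N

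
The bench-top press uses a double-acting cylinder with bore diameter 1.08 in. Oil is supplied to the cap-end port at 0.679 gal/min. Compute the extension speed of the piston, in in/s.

v ≈ 2.85 in/s

Cap-side area A_cap = π/4 × (1.08 in)² = 0.9161 in^2
v = Q / A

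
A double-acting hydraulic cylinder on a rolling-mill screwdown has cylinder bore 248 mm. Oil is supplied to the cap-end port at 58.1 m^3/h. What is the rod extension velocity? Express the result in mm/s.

Cap-side area A_cap = π/4 × (248 mm)² = 48310 mm^2
v = Q / A

v ≈ 334 mm/s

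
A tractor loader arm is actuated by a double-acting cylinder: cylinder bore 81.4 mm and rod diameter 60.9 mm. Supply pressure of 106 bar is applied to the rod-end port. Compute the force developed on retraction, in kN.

Rod-side annular area A_ann = π/4 × (81.4² − 60.9²) = 2291 mm^2
On retraction the pressure acts on the annular area (bore minus rod).
F = P × A_ann

F ≈ 24.3 kN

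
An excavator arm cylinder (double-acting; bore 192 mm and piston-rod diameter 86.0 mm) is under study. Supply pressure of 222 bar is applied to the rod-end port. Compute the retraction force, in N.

F ≈ 5.14e5 N

Rod-side annular area A_ann = π/4 × (192² − 86.0²) = 23140 mm^2
On retraction the pressure acts on the annular area (bore minus rod).
F = P × A_ann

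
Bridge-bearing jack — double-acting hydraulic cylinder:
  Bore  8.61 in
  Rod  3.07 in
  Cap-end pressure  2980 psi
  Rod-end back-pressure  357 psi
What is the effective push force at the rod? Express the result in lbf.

F ≈ 1.55e5 lbf

Cap-side area A_cap = π/4 × (8.61 in)² = 58.22 in^2
Rod-side annular area A_ann = π/4 × (8.61² − 3.07²) = 50.82 in^2
Net thrust = P_cap·A_cap − P_rod·A_ann = 1.735e5 lbf − 18140 lbf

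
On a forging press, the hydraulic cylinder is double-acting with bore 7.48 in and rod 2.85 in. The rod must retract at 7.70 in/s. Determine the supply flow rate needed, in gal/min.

Q ≈ 75.1 gal/min

Rod-side annular area A_ann = π/4 × (7.48² − 2.85²) = 37.56 in^2
Q = A × v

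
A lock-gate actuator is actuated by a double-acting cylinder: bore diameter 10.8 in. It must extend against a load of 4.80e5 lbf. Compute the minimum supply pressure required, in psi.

P ≈ 5240 psi

Cap-side area A_cap = π/4 × (10.8 in)² = 91.61 in^2
P = F / A = 4.80e5 lbf / A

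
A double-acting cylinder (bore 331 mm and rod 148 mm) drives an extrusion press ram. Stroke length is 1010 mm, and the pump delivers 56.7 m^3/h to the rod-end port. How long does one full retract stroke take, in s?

t ≈ 4.41 s

Rod-side annular area A_ann = π/4 × (331² − 148²) = 68850 mm^2
Swept volume V = A × L; t = V / Q = A·L / Q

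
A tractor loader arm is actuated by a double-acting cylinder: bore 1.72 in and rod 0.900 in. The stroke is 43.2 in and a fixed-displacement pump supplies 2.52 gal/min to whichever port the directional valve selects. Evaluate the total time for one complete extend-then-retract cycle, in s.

Cap-side area A_cap = π/4 × (1.72 in)² = 2.324 in^2
Rod-side annular area A_ann = π/4 × (1.72² − 0.900²) = 1.687 in^2
t_ext = A_cap·L/Q = 10.35 s
t_ret = A_ann·L/Q = 7.513 s
t_cycle = t_ext + t_ret

t ≈ 17.9 s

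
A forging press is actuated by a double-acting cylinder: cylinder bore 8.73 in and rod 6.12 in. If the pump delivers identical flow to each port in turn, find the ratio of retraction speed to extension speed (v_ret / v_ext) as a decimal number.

v_ret/v_ext ≈ 1.97

Cap-side area A_cap = π/4 × (8.73 in)² = 59.86 in^2
Rod-side annular area A_ann = π/4 × (8.73² − 6.12²) = 30.44 in^2
For equal Q, v ∝ 1/A, so v_ret/v_ext = A_cap/A_ann.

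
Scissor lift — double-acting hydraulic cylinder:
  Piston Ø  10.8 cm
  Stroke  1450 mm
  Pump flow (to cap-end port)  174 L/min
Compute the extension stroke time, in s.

t ≈ 4.58 s

Cap-side area A_cap = π/4 × (10.8 cm)² = 91.61 cm^2
Swept volume V = A × L; t = V / Q = A·L / Q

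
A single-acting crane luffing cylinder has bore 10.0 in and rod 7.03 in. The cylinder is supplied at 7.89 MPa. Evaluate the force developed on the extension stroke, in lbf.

Cap-side area A_cap = π/4 × (10.0 in)² = 78.54 in^2
F = P × A_cap = 7.89 MPa × A_cap

F ≈ 89900 lbf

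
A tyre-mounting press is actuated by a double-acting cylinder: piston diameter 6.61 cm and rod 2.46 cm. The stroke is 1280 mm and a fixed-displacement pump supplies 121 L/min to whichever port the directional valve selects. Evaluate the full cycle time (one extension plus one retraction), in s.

t ≈ 4.05 s

Cap-side area A_cap = π/4 × (6.61 cm)² = 34.32 cm^2
Rod-side annular area A_ann = π/4 × (6.61² − 2.46²) = 29.56 cm^2
t_ext = A_cap·L/Q = 2.178 s
t_ret = A_ann·L/Q = 1.876 s
t_cycle = t_ext + t_ret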